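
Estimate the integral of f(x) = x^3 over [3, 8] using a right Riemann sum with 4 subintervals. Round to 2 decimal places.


Right Riemann sum uses right endpoints of each subinterval.
Interval: [3, 8], n = 4
dx = (8 - 3) / 4 = 5/4
Right endpoints: [17/4, 11/2, 27/4, 8]
f values: [4913/64, 1331/8, 19683/64, 512]
Sum = dx * (sum of f values)
= 5/4 * 17003/16
= 85015/64 ≈ 1328.36

1328.36


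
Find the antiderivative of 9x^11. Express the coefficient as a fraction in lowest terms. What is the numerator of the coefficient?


Apply the power rule for integration:
integral of ax^n dx = a/(n+1) * x^(n+1) + C
integral of 9x^11 dx
= 9/12 * x^12 + C
= 3/4 * x^12 + C
The coefficient in lowest terms is 3/4, and its numerator is 3

3


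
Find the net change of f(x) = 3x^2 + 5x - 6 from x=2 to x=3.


Net change = f(b) - f(a)
f(x) = 3x^2 + 5x - 6
Compute f(3):
f(3) = 3 * 3^2 + 5 * 3 - 6
= 27 + 15 - 6
= 36
Compute f(2):
f(2) = 3 * 2^2 + 5 * 2 - 6
= 12 + 10 - 6
= 16
Net change = 36 - 16 = 20

20


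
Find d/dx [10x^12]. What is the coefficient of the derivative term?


We apply the power rule: d/dx [ax^n] = a*n * x^(n-1)
d/dx [10x^12]
= 10 * 12 * x^(12-1)
= 120x^11
The coefficient is 120

120


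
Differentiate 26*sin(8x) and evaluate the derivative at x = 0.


Apply the chain rule to differentiate 26*sin(8x):
d/dx [26*sin(8x)]
= 26 * cos(8x) * d/dx(8x)
= 26 * 8 * cos(8x)
= 208 * cos(8x)
Evaluate at x = 0:
= 208 * cos(0)
= 208 * 1
= 208

208


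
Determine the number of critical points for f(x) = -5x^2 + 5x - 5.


Find where f'(x) = 0:
f'(x) = -10x + 5
Set f'(x) = 0:
-10x + 5 = 0
x = -5 / (-10) = 1/2
This is a linear equation in x, so there is exactly one solution.
Number of critical points: 1

1


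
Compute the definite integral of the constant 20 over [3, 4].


The integral of a constant k over [a, b] equals k * (b - a).
integral from 3 to 4 of 20 dx
= 20 * (4 - 3)
= 20 * 1
= 20

20


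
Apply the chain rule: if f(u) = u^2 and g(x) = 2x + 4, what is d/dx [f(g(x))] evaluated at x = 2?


Using the chain rule: (f(g(x)))' = f'(g(x)) * g'(x)
First, find g(2):
g(2) = 2 * 2 + 4 = 8
Next, f'(u) = 2u
And g'(x) = 2
So f'(g(2)) * g'(2)
= 2 * 8 * 2
= 32

32


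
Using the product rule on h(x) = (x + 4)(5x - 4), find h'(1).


Let u(x) = x + 4 and v(x) = 5x - 4
u'(x) = 1
v'(x) = 5
Product rule: h'(x) = u'(x)*v(x) + u(x)*v'(x)
= 1 * (5x - 4) + (x + 4) * 5
At x = 1:
u(1) = 1 * 1 + 4 = 5
v(1) = 5 * 1 - 4 = 1
h'(1) = 1 * 1 + 5 * 5
= 1 + 25
= 26

26


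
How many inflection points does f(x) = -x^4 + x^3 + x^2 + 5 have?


Inflection points occur where f''(x) = 0 and concavity changes.
f(x) = -x^4 + x^3 + x^2 + 5
f'(x) = -4x^3 + 3x^2 + 2x
f''(x) = -12x^2 + 6x + 2
This is a quadratic in x. Use the discriminant to count real roots.
Discriminant = (6)^2 - 4 * (-12) * 2
= 36 - (-96)
= 132
Since discriminant > 0, f''(x) = 0 has 2 distinct real solutions.
A quadratic with two distinct real roots changes sign at each root, so concavity changes at both.
Number of inflection points: 2

2


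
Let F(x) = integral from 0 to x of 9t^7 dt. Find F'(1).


By the Fundamental Theorem of Calculus (Part 1):
If F(x) = integral from 0 to x of f(t) dt, then F'(x) = f(x)
Here f(t) = 9t^7
So F'(x) = 9x^7
Evaluate at x = 1:
F'(1) = 9 * 1^7
= 9 * 1
= 9

9


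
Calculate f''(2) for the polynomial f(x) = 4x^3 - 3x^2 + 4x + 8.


First derivative:
f'(x) = 12x^2 - 6x + 4
Second derivative:
f''(x) = 24x - 6
Substitute x = 2:
f''(2) = 24 * 2 - 6
= 48 - 6
= 42

42


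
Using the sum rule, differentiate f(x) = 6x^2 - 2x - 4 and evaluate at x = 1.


Differentiate term by term using power and sum rules:
f(x) = 6x^2 - 2x - 4
f'(x) = 12x - 2
Substitute x = 1:
f'(1) = 12 * 1 - 2
= 12 - 2
= 10

10


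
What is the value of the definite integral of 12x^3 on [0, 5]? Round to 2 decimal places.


Find the antiderivative of 12x^3:
F(x) = 12/4 * x^4
Apply the Fundamental Theorem of Calculus:
F(5) - F(0)
= 12/4 * 5^4 - 12/4 * 0^4
= 12/4 * (625 - 0)
= 12/4 * 625
= 1875 = 1875.00

1875.00


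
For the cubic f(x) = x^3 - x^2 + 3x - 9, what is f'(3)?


Differentiate f(x) = x^3 - x^2 + 3x - 9 term by term:
f'(x) = 3x^2 - 2x + 3
Substitute x = 3:
f'(3) = 3 * 3^2 - 2 * 3 + 3
= 27 - 6 + 3
= 24

24


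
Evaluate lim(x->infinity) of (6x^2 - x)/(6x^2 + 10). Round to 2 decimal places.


For limits at infinity with equal-degree polynomials,
we compare leading coefficients.
Numerator leading term: 6x^2
Denominator leading term: 6x^2
Divide both by x^2:
lim = (6 - 1/x) / (6 + 10/x^2)
As x -> infinity, the 1/x and 1/x^2 terms vanish:
= 6/6 = 1 = 1.00

1.00


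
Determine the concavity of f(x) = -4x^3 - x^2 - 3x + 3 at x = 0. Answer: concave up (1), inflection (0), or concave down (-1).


Concavity is determined by the sign of f''(x).
f(x) = -4x^3 - x^2 - 3x + 3
f'(x) = -12x^2 - 2x - 3
f''(x) = -24x - 2
f''(0) = -24 * 0 - 2
= 0 - 2
= -2
Since f''(0) < 0, the function is concave down (-1)

-1


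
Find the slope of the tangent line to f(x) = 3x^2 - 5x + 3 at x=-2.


The slope of the tangent line equals f'(x) at the point.
f(x) = 3x^2 - 5x + 3
f'(x) = 6x - 5
At x = -2:
f'(-2) = 6 * (-2) - 5
= -12 - 5
= -17

-17


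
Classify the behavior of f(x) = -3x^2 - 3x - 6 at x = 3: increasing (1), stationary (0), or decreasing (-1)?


Compute f'(x) to determine behavior:
f'(x) = -6x - 3
f'(3) = -6 * 3 - 3
= -18 - 3
= -21
Since f'(3) < 0, the function is decreasing (-1)

-1


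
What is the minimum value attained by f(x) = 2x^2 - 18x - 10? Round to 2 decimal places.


For a quadratic f(x) = ax^2 + bx + c with a > 0, the minimum is at the vertex.
Vertex x-coordinate: x = -b/(2a)
x = -(-18) / (2 * 2)
x = 18/4 = 9/2
Substitute back to find the minimum value:
f(9/2) = 2 * (9/2)^2 - 18 * (9/2) - 10
= 81/2 - 81 - 10
= -101/2 = -50.50

-50.50


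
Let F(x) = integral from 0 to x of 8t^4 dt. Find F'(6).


By the Fundamental Theorem of Calculus (Part 1):
If F(x) = integral from 0 to x of f(t) dt, then F'(x) = f(x)
Here f(t) = 8t^4
So F'(x) = 8x^4
Evaluate at x = 6:
F'(6) = 8 * 6^4
= 8 * 1296
= 10368

10368


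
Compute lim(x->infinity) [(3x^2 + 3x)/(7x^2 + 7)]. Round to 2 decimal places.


For limits at infinity with equal-degree polynomials,
we compare leading coefficients.
Numerator leading term: 3x^2
Denominator leading term: 7x^2
Divide both by x^2:
lim = (3 + 3/x) / (7 + 7/x^2)
As x -> infinity, the 1/x and 1/x^2 terms vanish:
= 3/7 ≈ 0.43

0.43


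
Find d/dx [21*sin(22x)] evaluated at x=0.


Apply the chain rule to differentiate 21*sin(22x):
d/dx [21*sin(22x)]
= 21 * cos(22x) * d/dx(22x)
= 21 * 22 * cos(22x)
= 462 * cos(22x)
Evaluate at x = 0:
= 462 * cos(0)
= 462 * 1
= 462

462


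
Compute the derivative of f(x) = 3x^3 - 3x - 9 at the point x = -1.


Differentiate f(x) = 3x^3 - 3x - 9 term by term:
f'(x) = 9x^2 - 3
Substitute x = -1:
f'(-1) = 9 * (-1)^2 + 0 * (-1) - 3
= 9 + 0 - 3
= 6

6


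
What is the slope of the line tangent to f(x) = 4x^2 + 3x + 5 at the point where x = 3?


The slope of the tangent line equals f'(x) at the point.
f(x) = 4x^2 + 3x + 5
f'(x) = 8x + 3
At x = 3:
f'(3) = 8 * 3 + 3
= 24 + 3
= 27

27


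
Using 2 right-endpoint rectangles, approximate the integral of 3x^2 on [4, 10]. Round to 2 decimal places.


Right Riemann sum uses right endpoints of each subinterval.
Interval: [4, 10], n = 2
dx = (10 - 4) / 2 = 3
Right endpoints: [7, 10]
f values: [147, 300]
Sum = dx * (sum of f values)
= 3 * 447
= 1341 = 1341.00

1341.00


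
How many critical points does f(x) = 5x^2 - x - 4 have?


Find where f'(x) = 0:
f'(x) = 10x - 1
Set f'(x) = 0:
10x - 1 = 0
x = 1 / 10 = 1/10
This is a linear equation in x, so there is exactly one solution.
Number of critical points: 1

1


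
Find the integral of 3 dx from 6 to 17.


The integral of a constant k over [a, b] equals k * (b - a).
integral from 6 to 17 of 3 dx
= 3 * (17 - 6)
= 3 * 11
= 33

33


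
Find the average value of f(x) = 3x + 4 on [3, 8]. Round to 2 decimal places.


Average value = 1/(b-a) * integral from a to b of f(x) dx
First compute the integral of 3x + 4:
F(x) = (3/2)x^2 + 4x
F(8) = 3/2 * 64 + 4 * 8 = 128
F(3) = 3/2 * 9 + 4 * 3 = 51/2
Integral = 128 - 51/2 = 205/2
Average = (205/2) / (8 - 3) = (205/2) / 5
= 41/2 = 20.50

20.50


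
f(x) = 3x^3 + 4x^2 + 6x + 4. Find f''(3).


First derivative:
f'(x) = 9x^2 + 8x + 6
Second derivative:
f''(x) = 18x + 8
Substitute x = 3:
f''(3) = 18 * 3 + 8
= 54 + 8
= 62

62


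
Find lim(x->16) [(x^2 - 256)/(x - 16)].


Direct substitution gives 0/0, so we factor the numerator.
Factor: (x^2 - 256) = (x - 16)(x + 16)
Cancel the common factor (x - 16):
(x^2 - 256)/(x - 16) = (x + 16)
Now substitute x = 16:
= (16 + 16) = 32

32


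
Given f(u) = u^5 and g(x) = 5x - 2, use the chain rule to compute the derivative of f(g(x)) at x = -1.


Using the chain rule: (f(g(x)))' = f'(g(x)) * g'(x)
First, find g(-1):
g(-1) = 5 * (-1) - 2 = -7
Next, f'(u) = 5u^4
And g'(x) = 5
So f'(g(-1)) * g'(-1)
= 5 * (-7)^4 * 5
= 5 * 2401 * 5
= 60025

60025


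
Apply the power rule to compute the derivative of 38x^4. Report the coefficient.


We apply the power rule: d/dx [ax^n] = a*n * x^(n-1)
d/dx [38x^4]
= 38 * 4 * x^(4-1)
= 152x^3
The coefficient is 152

152


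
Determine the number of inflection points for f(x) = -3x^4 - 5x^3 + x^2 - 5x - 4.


Inflection points occur where f''(x) = 0 and concavity changes.
f(x) = -3x^4 - 5x^3 + x^2 - 5x - 4
f'(x) = -12x^3 - 15x^2 + 2x - 5
f''(x) = -36x^2 - 30x + 2
This is a quadratic in x. Use the discriminant to count real roots.
Discriminant = (-30)^2 - 4 * (-36) * 2
= 900 - (-288)
= 1188
Since discriminant > 0, f''(x) = 0 has 2 distinct real solutions.
A quadratic with two distinct real roots changes sign at each root, so concavity changes at both.
Number of inflection points: 2

2


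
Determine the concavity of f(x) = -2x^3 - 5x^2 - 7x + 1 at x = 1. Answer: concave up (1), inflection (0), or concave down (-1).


Concavity is determined by the sign of f''(x).
f(x) = -2x^3 - 5x^2 - 7x + 1
f'(x) = -6x^2 - 10x - 7
f''(x) = -12x - 10
f''(1) = -12 * 1 - 10
= -12 - 10
= -22
Since f''(1) < 0, the function is concave down (-1)

-1


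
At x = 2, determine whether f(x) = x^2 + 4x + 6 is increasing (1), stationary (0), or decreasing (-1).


Compute f'(x) to determine behavior:
f'(x) = 2x + 4
f'(2) = 2 * 2 + 4
= 4 + 4
= 8
Since f'(2) > 0, the function is increasing (1)

1


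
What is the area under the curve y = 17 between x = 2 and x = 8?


The area under a constant function y = 17 is a rectangle.
Width = 8 - 2 = 6
Height = 17
Area = width * height
= 6 * 17
= 102

102


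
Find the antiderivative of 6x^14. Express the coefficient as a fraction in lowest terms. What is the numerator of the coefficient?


Apply the power rule for integration:
integral of ax^n dx = a/(n+1) * x^(n+1) + C
integral of 6x^14 dx
= 6/15 * x^15 + C
= 2/5 * x^15 + C
The coefficient in lowest terms is 2/5, and its numerator is 2

2


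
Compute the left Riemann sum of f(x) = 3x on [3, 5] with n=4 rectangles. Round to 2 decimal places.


Left Riemann sum uses left endpoints of each subinterval.
Interval: [3, 5], n = 4
dx = (5 - 3) / 4 = 1/2
Left endpoints: [3, 7/2, 4, 9/2]
f values: [9, 21/2, 12, 27/2]
Sum = dx * (sum of f values)
= 1/2 * 45
= 45/2 = 22.50

22.50


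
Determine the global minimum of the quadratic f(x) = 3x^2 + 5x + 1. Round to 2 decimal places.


For a quadratic f(x) = ax^2 + bx + c with a > 0, the minimum is at the vertex.
Vertex x-coordinate: x = -b/(2a)
x = -(5) / (2 * 3)
x = -5/6
Substitute back to find the minimum value:
f(-5/6) = 3 * (-5/6)^2 + 5 * (-5/6) + 1
= 25/12 - 25/6 + 1
= -13/12 ≈ -1.08

-1.08


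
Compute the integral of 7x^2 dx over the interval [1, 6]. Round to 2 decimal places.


Find the antiderivative of 7x^2:
F(x) = 7/3 * x^3
Apply the Fundamental Theorem of Calculus:
F(6) - F(1)
= 7/3 * 6^3 - 7/3 * 1^3
= 7/3 * (216 - 1)
= 7/3 * 215
= 1505/3 ≈ 501.67

501.67


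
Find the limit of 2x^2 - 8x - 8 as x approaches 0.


Since polynomials are continuous, we use direct substitution.
lim(x->0) of 2x^2 - 8x - 8
= 2 * 0^2 - 8 * 0 - 8
= 0 + 0 - 8
= -8

-8


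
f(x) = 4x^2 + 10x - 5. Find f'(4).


Differentiate term by term using power and sum rules:
f(x) = 4x^2 + 10x - 5
f'(x) = 8x + 10
Substitute x = 4:
f'(4) = 8 * 4 + 10
= 32 + 10
= 42

42


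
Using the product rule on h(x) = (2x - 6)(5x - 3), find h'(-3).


Let u(x) = 2x - 6 and v(x) = 5x - 3
u'(x) = 2
v'(x) = 5
Product rule: h'(x) = u'(x)*v(x) + u(x)*v'(x)
= 2 * (5x - 3) + (2x - 6) * 5
At x = -3:
u(-3) = 2 * (-3) - 6 = -12
v(-3) = 5 * (-3) - 3 = -18
h'(-3) = 2 * (-18) + (-12) * 5
= -36 - 60
= -96

-96


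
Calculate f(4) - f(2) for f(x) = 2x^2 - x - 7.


Net change = f(b) - f(a)
f(x) = 2x^2 - x - 7
Compute f(4):
f(4) = 2 * 4^2 - 1 * 4 - 7
= 32 - 4 - 7
= 21
Compute f(2):
f(2) = 2 * 2^2 - 1 * 2 - 7
= 8 - 2 - 7
= -1
Net change = 21 - (-1) = 22

22


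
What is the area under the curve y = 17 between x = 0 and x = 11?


The area under a constant function y = 17 is a rectangle.
Width = 11 - 0 = 11
Height = 17
Area = width * height
= 11 * 17
= 187

187


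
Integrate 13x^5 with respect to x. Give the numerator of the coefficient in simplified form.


Apply the power rule for integration:
integral of ax^n dx = a/(n+1) * x^(n+1) + C
integral of 13x^5 dx
= 13/6 * x^6 + C
The coefficient in lowest terms is 13/6, and its numerator is 13

13


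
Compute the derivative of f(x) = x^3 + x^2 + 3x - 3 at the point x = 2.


Differentiate f(x) = x^3 + x^2 + 3x - 3 term by term:
f'(x) = 3x^2 + 2x + 3
Substitute x = 2:
f'(2) = 3 * 2^2 + 2 * 2 + 3
= 12 + 4 + 3
= 19

19


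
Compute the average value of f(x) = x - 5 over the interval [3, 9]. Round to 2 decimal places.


Average value = 1/(b-a) * integral from a to b of f(x) dx
First compute the integral of x - 5:
F(x) = (1/2)x^2 - 5x
F(9) = 1/2 * 81 - 5 * 9 = -9/2
F(3) = 1/2 * 9 - 5 * 3 = -21/2
Integral = -9/2 - (-21/2) = 6
Average = 6 / (9 - 3) = 6 / 6
= 1 = 1.00

1.00


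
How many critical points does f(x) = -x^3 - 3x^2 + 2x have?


Find where f'(x) = 0:
f(x) = -x^3 - 3x^2 + 2x
f'(x) = -3x^2 - 6x + 2
This is a quadratic in x. Use the discriminant to count real roots.
Discriminant = (-6)^2 - 4 * (-3) * 2
= 36 - (-24)
= 60
Since discriminant > 0, f'(x) = 0 has 2 real solutions.
Number of critical points: 2

2


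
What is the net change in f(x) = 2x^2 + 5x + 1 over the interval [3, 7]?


Net change = f(b) - f(a)
f(x) = 2x^2 + 5x + 1
Compute f(7):
f(7) = 2 * 7^2 + 5 * 7 + 1
= 98 + 35 + 1
= 134
Compute f(3):
f(3) = 2 * 3^2 + 5 * 3 + 1
= 18 + 15 + 1
= 34
Net change = 134 - 34 = 100

100


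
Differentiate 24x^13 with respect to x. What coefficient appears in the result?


We apply the power rule: d/dx [ax^n] = a*n * x^(n-1)
d/dx [24x^13]
= 24 * 13 * x^(13-1)
= 312x^12
The coefficient is 312

312


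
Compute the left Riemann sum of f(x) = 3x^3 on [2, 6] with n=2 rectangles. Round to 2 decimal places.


Left Riemann sum uses left endpoints of each subinterval.
Interval: [2, 6], n = 2
dx = (6 - 2) / 2 = 2
Left endpoints: [2, 4]
f values: [24, 192]
Sum = dx * (sum of f values)
= 2 * 216
= 432 = 432.00

432.00


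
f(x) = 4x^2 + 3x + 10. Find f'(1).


Differentiate term by term using power and sum rules:
f(x) = 4x^2 + 3x + 10
f'(x) = 8x + 3
Substitute x = 1:
f'(1) = 8 * 1 + 3
= 8 + 3
= 11

11


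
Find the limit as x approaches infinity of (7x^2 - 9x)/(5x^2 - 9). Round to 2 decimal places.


For limits at infinity with equal-degree polynomials,
we compare leading coefficients.
Numerator leading term: 7x^2
Denominator leading term: 5x^2
Divide both by x^2:
lim = (7 - 9/x) / (5 - 9/x^2)
As x -> infinity, the 1/x and 1/x^2 terms vanish:
= 7/5 = 1.40

1.40


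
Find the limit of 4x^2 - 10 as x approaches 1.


Since polynomials are continuous, we use direct substitution.
lim(x->1) of 4x^2 - 10
= 4 * 1^2 + 0 * 1 - 10
= 4 + 0 - 10
= -6

-6


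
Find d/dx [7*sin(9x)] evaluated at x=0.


Apply the chain rule to differentiate 7*sin(9x):
d/dx [7*sin(9x)]
= 7 * cos(9x) * d/dx(9x)
= 7 * 9 * cos(9x)
= 63 * cos(9x)
Evaluate at x = 0:
= 63 * cos(0)
= 63 * 1
= 63

63


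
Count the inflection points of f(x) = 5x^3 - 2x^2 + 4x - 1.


Inflection points occur where f''(x) = 0 and concavity changes.
f(x) = 5x^3 - 2x^2 + 4x - 1
f'(x) = 15x^2 - 4x + 4
f''(x) = 30x - 4
Set f''(x) = 0:
30x - 4 = 0
x = 4 / 30 = 2/15
Since f''(x) is linear (degree 1), it changes sign at this point.
Therefore there is exactly 1 inflection point.

1


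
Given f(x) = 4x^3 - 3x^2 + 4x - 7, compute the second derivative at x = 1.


First derivative:
f'(x) = 12x^2 - 6x + 4
Second derivative:
f''(x) = 24x - 6
Substitute x = 1:
f''(1) = 24 * 1 - 6
= 24 - 6
= 18

18


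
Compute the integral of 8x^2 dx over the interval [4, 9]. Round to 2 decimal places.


Find the antiderivative of 8x^2:
F(x) = 8/3 * x^3
Apply the Fundamental Theorem of Calculus:
F(9) - F(4)
= 8/3 * 9^3 - 8/3 * 4^3
= 8/3 * (729 - 64)
= 8/3 * 665
= 5320/3 ≈ 1773.33

1773.33


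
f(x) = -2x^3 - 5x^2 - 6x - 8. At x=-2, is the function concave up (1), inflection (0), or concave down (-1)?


Concavity is determined by the sign of f''(x).
f(x) = -2x^3 - 5x^2 - 6x - 8
f'(x) = -6x^2 - 10x - 6
f''(x) = -12x - 10
f''(-2) = -12 * (-2) - 10
= 24 - 10
= 14
Since f''(-2) > 0, the function is concave up (1)

1


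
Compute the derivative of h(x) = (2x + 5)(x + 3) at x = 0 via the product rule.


Let u(x) = 2x + 5 and v(x) = x + 3
u'(x) = 2
v'(x) = 1
Product rule: h'(x) = u'(x)*v(x) + u(x)*v'(x)
= 2 * (x + 3) + (2x + 5) * 1
At x = 0:
u(0) = 2 * 0 + 5 = 5
v(0) = 1 * 0 + 3 = 3
h'(0) = 2 * 3 + 5 * 1
= 6 + 5
= 11

11


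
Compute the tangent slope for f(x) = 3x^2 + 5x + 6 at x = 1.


The slope of the tangent line equals f'(x) at the point.
f(x) = 3x^2 + 5x + 6
f'(x) = 6x + 5
At x = 1:
f'(1) = 6 * 1 + 5
= 6 + 5
= 11

11


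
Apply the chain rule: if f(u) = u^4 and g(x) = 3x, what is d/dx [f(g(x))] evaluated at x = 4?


Using the chain rule: (f(g(x)))' = f'(g(x)) * g'(x)
First, find g(4):
g(4) = 3 * 4 + 0 = 12
Next, f'(u) = 4u^3
And g'(x) = 3
So f'(g(4)) * g'(4)
= 4 * 12^3 * 3
= 4 * 1728 * 3
= 20736

20736


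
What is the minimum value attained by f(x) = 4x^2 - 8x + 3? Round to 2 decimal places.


For a quadratic f(x) = ax^2 + bx + c with a > 0, the minimum is at the vertex.
Vertex x-coordinate: x = -b/(2a)
x = -(-8) / (2 * 4)
x = 8/8 = 1
Substitute back to find the minimum value:
f(1) = 4 * 1^2 - 8 * 1 + 3
= 4 - 8 + 3
= -1 = -1.00

-1.00


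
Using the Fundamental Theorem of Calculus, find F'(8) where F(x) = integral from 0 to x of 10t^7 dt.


By the Fundamental Theorem of Calculus (Part 1):
If F(x) = integral from 0 to x of f(t) dt, then F'(x) = f(x)
Here f(t) = 10t^7
So F'(x) = 10x^7
Evaluate at x = 8:
F'(8) = 10 * 8^7
= 10 * 2097152
= 20971520

20971520


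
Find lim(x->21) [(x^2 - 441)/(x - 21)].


Direct substitution gives 0/0, so we factor the numerator.
Factor: (x^2 - 441) = (x - 21)(x + 21)
Cancel the common factor (x - 21):
(x^2 - 441)/(x - 21) = (x + 21)
Now substitute x = 21:
= (21 + 21) = 42

42


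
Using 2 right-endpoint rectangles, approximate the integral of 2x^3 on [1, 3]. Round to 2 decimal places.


Right Riemann sum uses right endpoints of each subinterval.
Interval: [1, 3], n = 2
dx = (3 - 1) / 2 = 1
Right endpoints: [2, 3]
f values: [16, 54]
Sum = dx * (sum of f values)
= 1 * 70
= 70 = 70.00

70.00


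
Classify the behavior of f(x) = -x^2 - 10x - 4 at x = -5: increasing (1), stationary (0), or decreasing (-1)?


Compute f'(x) to determine behavior:
f'(x) = -2x - 10
f'(-5) = -2 * (-5) - 10
= 10 - 10
= 0
Since f'(-5) = 0, the function is stationary (0)

0


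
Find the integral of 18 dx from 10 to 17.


The integral of a constant k over [a, b] equals k * (b - a).
integral from 10 to 17 of 18 dx
= 18 * (17 - 10)
= 18 * 7
= 126

126


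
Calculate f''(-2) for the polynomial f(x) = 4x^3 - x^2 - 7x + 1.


First derivative:
f'(x) = 12x^2 - 2x - 7
Second derivative:
f''(x) = 24x - 2
Substitute x = -2:
f''(-2) = 24 * (-2) - 2
= -48 - 2
= -50

-50


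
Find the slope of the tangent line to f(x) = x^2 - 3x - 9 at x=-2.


The slope of the tangent line equals f'(x) at the point.
f(x) = x^2 - 3x - 9
f'(x) = 2x - 3
At x = -2:
f'(-2) = 2 * (-2) - 3
= -4 - 3
= -7

-7


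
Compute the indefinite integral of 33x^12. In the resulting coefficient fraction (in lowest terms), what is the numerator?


Apply the power rule for integration:
integral of ax^n dx = a/(n+1) * x^(n+1) + C
integral of 33x^12 dx
= 33/13 * x^13 + C
The coefficient in lowest terms is 33/13, and its numerator is 33

33


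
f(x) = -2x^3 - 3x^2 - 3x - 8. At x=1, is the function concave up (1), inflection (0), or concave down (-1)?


Concavity is determined by the sign of f''(x).
f(x) = -2x^3 - 3x^2 - 3x - 8
f'(x) = -6x^2 - 6x - 3
f''(x) = -12x - 6
f''(1) = -12 * 1 - 6
= -12 - 6
= -18
Since f''(1) < 0, the function is concave down (-1)

-1


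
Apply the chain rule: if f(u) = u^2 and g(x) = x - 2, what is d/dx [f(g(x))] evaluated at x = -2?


Using the chain rule: (f(g(x)))' = f'(g(x)) * g'(x)
First, find g(-2):
g(-2) = 1 * (-2) - 2 = -4
Next, f'(u) = 2u
And g'(x) = 1
So f'(g(-2)) * g'(-2)
= 2 * (-4) * 1
= -8

-8


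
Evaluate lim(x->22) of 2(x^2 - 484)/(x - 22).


Direct substitution gives 0/0, so we factor the numerator.
Factor: 2(x^2 - 484) = 2 * (x - 22)(x + 22)
Cancel the common factor (x - 22):
2(x^2 - 484)/(x - 22) = 2 * (x + 22)
Now substitute x = 22:
= 2 * (22 + 22) = 88

88


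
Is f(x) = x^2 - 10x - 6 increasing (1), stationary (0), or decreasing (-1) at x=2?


Compute f'(x) to determine behavior:
f'(x) = 2x - 10
f'(2) = 2 * 2 - 10
= 4 - 10
= -6
Since f'(2) < 0, the function is decreasing (-1)

-1


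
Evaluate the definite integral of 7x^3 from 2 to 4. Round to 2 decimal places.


Find the antiderivative of 7x^3:
F(x) = 7/4 * x^4
Apply the Fundamental Theorem of Calculus:
F(4) - F(2)
= 7/4 * 4^4 - 7/4 * 2^4
= 7/4 * (256 - 16)
= 7/4 * 240
= 420 = 420.00

420.00


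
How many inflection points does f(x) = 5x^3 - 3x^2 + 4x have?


Inflection points occur where f''(x) = 0 and concavity changes.
f(x) = 5x^3 - 3x^2 + 4x
f'(x) = 15x^2 - 6x + 4
f''(x) = 30x - 6
Set f''(x) = 0:
30x - 6 = 0
x = 6 / 30 = 1/5
Since f''(x) is linear (degree 1), it changes sign at this point.
Therefore there is exactly 1 inflection point.

1


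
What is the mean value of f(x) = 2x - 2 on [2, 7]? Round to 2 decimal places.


Average value = 1/(b-a) * integral from a to b of f(x) dx
First compute the integral of 2x - 2:
F(x) = x^2 - 2x
F(7) = 1 * 49 - 2 * 7 = 35
F(2) = 1 * 4 - 2 * 2 = 0
Integral = 35 - 0 = 35
Average = 35 / (7 - 2) = 35 / 5
= 7 = 7.00

7.00


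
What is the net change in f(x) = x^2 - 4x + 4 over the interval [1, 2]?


Net change = f(b) - f(a)
f(x) = x^2 - 4x + 4
Compute f(2):
f(2) = 1 * 2^2 - 4 * 2 + 4
= 4 - 8 + 4
= 0
Compute f(1):
f(1) = 1 * 1^2 - 4 * 1 + 4
= 1 - 4 + 4
= 1
Net change = 0 - 1 = -1

-1


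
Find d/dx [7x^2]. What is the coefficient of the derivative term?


We apply the power rule: d/dx [ax^n] = a*n * x^(n-1)
d/dx [7x^2]
= 7 * 2 * x^(2-1)
= 14x
The coefficient is 14

14


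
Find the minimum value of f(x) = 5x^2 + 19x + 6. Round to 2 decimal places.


For a quadratic f(x) = ax^2 + bx + c with a > 0, the minimum is at the vertex.
Vertex x-coordinate: x = -b/(2a)
x = -(19) / (2 * 5)
x = -19/10
Substitute back to find the minimum value:
f(-19/10) = 5 * (-19/10)^2 + 19 * (-19/10) + 6
= 361/20 - 361/10 + 6
= -241/20 = -12.05

-12.05


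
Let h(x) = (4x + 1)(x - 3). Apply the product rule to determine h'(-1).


Let u(x) = 4x + 1 and v(x) = x - 3
u'(x) = 4
v'(x) = 1
Product rule: h'(x) = u'(x)*v(x) + u(x)*v'(x)
= 4 * (x - 3) + (4x + 1) * 1
At x = -1:
u(-1) = 4 * (-1) + 1 = -3
v(-1) = 1 * (-1) - 3 = -4
h'(-1) = 4 * (-4) + (-3) * 1
= -16 - 3
= -19

-19


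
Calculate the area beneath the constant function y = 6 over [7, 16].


The area under a constant function y = 6 is a rectangle.
Width = 16 - 7 = 9
Height = 6
Area = width * height
= 9 * 6
= 54

54


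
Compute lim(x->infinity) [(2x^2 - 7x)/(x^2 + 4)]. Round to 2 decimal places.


For limits at infinity with equal-degree polynomials,
we compare leading coefficients.
Numerator leading term: 2x^2
Denominator leading term: x^2
Divide both by x^2:
lim = (2 - 7/x) / (1 + 4/x^2)
As x -> infinity, the 1/x and 1/x^2 terms vanish:
= 2/1 = 2 = 2.00

2.00


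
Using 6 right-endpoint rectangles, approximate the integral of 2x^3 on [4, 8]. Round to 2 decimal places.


Right Riemann sum uses right endpoints of each subinterval.
Interval: [4, 8], n = 6
dx = (8 - 4) / 6 = 2/3
Right endpoints: [14/3, 16/3, 6, 20/3, 22/3, 8]
f values: [5488/27, 8192/27, 432, 16000/27, 21296/27, 1024]
Sum = dx * (sum of f values)
= 2/3 * 3344
= 6688/3 ≈ 2229.33

2229.33


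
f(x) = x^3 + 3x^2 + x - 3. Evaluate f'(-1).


Differentiate f(x) = x^3 + 3x^2 + x - 3 term by term:
f'(x) = 3x^2 + 6x + 1
Substitute x = -1:
f'(-1) = 3 * (-1)^2 + 6 * (-1) + 1
= 3 - 6 + 1
= -2

-2


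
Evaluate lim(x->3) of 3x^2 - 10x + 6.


Since polynomials are continuous, we use direct substitution.
lim(x->3) of 3x^2 - 10x + 6
= 3 * 3^2 - 10 * 3 + 6
= 27 - 30 + 6
= 3

3


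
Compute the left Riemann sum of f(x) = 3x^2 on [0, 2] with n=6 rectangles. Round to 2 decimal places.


Left Riemann sum uses left endpoints of each subinterval.
Interval: [0, 2], n = 6
dx = (2 - 0) / 6 = 1/3
Left endpoints: [0, 1/3, 2/3, 1, 4/3, 5/3]
f values: [0, 1/3, 4/3, 3, 16/3, 25/3]
Sum = dx * (sum of f values)
= 1/3 * 55/3
= 55/9 ≈ 6.11

6.11


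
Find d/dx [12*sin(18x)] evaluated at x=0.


Apply the chain rule to differentiate 12*sin(18x):
d/dx [12*sin(18x)]
= 12 * cos(18x) * d/dx(18x)
= 12 * 18 * cos(18x)
= 216 * cos(18x)
Evaluate at x = 0:
= 216 * cos(0)
= 216 * 1
= 216

216


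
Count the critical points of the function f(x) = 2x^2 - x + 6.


Find where f'(x) = 0:
f'(x) = 4x - 1
Set f'(x) = 0:
4x - 1 = 0
x = 1 / 4 = 1/4
This is a linear equation in x, so there is exactly one solution.
Number of critical points: 1

1


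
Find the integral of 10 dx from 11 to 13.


The integral of a constant k over [a, b] equals k * (b - a).
integral from 11 to 13 of 10 dx
= 10 * (13 - 11)
= 10 * 2
= 20

20


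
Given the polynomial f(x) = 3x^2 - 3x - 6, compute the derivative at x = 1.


Differentiate term by term using power and sum rules:
f(x) = 3x^2 - 3x - 6
f'(x) = 6x - 3
Substitute x = 1:
f'(1) = 6 * 1 - 3
= 6 - 3
= 3

3


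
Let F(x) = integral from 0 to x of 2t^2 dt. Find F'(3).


By the Fundamental Theorem of Calculus (Part 1):
If F(x) = integral from 0 to x of f(t) dt, then F'(x) = f(x)
Here f(t) = 2t^2
So F'(x) = 2x^2
Evaluate at x = 3:
F'(3) = 2 * 3^2
= 2 * 9
= 18

18


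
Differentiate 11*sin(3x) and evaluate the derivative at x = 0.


Apply the chain rule to differentiate 11*sin(3x):
d/dx [11*sin(3x)]
= 11 * cos(3x) * d/dx(3x)
= 11 * 3 * cos(3x)
= 33 * cos(3x)
Evaluate at x = 0:
= 33 * cos(0)
= 33 * 1
= 33

33


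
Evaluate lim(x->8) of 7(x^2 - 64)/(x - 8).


Direct substitution gives 0/0, so we factor the numerator.
Factor: 7(x^2 - 64) = 7 * (x - 8)(x + 8)
Cancel the common factor (x - 8):
7(x^2 - 64)/(x - 8) = 7 * (x + 8)
Now substitute x = 8:
= 7 * (8 + 8) = 112

112


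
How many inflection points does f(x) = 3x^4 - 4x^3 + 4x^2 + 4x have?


Inflection points occur where f''(x) = 0 and concavity changes.
f(x) = 3x^4 - 4x^3 + 4x^2 + 4x
f'(x) = 12x^3 - 12x^2 + 8x + 4
f''(x) = 36x^2 - 24x + 8
This is a quadratic in x. Use the discriminant to count real roots.
Discriminant = (-24)^2 - 4 * 36 * 8
= 576 - 1152
= -576
Since discriminant < 0, f''(x) = 0 has no real solutions.
Number of inflection points: 0

0


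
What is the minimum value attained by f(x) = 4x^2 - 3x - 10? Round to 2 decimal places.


For a quadratic f(x) = ax^2 + bx + c with a > 0, the minimum is at the vertex.
Vertex x-coordinate: x = -b/(2a)
x = -(-3) / (2 * 4)
x = 3/8
Substitute back to find the minimum value:
f(3/8) = 4 * (3/8)^2 - 3 * (3/8) - 10
= 9/16 - 9/8 - 10
= -169/16 ≈ -10.56

-10.56


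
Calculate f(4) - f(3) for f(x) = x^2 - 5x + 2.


Net change = f(b) - f(a)
f(x) = x^2 - 5x + 2
Compute f(4):
f(4) = 1 * 4^2 - 5 * 4 + 2
= 16 - 20 + 2
= -2
Compute f(3):
f(3) = 1 * 3^2 - 5 * 3 + 2
= 9 - 15 + 2
= -4
Net change = -2 - (-4) = 2

2


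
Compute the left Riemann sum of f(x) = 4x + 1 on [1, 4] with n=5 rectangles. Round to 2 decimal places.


Left Riemann sum uses left endpoints of each subinterval.
Interval: [1, 4], n = 5
dx = (4 - 1) / 5 = 3/5
Left endpoints: [1, 8/5, 11/5, 14/5, 17/5]
f values: [5, 37/5, 49/5, 61/5, 73/5]
Sum = dx * (sum of f values)
= 3/5 * 49
= 147/5 = 29.40

29.40


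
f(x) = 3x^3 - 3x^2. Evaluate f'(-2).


Differentiate f(x) = 3x^3 - 3x^2 term by term:
f'(x) = 9x^2 - 6x
Substitute x = -2:
f'(-2) = 9 * (-2)^2 - 6 * (-2) + 0
= 36 + 12 + 0
= 48

48


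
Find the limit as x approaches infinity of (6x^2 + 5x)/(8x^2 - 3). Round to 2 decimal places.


For limits at infinity with equal-degree polynomials,
we compare leading coefficients.
Numerator leading term: 6x^2
Denominator leading term: 8x^2
Divide both by x^2:
lim = (6 + 5/x) / (8 - 3/x^2)
As x -> infinity, the 1/x and 1/x^2 terms vanish:
= 6/8 = 3/4 = 0.75

0.75


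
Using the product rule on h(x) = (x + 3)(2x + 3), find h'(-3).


Let u(x) = x + 3 and v(x) = 2x + 3
u'(x) = 1
v'(x) = 2
Product rule: h'(x) = u'(x)*v(x) + u(x)*v'(x)
= 1 * (2x + 3) + (x + 3) * 2
At x = -3:
u(-3) = 1 * (-3) + 3 = 0
v(-3) = 2 * (-3) + 3 = -3
h'(-3) = 1 * (-3) + 0 * 2
= -3 + 0
= -3

-3


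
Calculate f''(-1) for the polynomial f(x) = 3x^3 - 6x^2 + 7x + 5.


First derivative:
f'(x) = 9x^2 - 12x + 7
Second derivative:
f''(x) = 18x - 12
Substitute x = -1:
f''(-1) = 18 * (-1) - 12
= -18 - 12
= -30

-30


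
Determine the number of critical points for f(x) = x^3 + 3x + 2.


Find where f'(x) = 0:
f(x) = x^3 + 3x + 2
f'(x) = 3x^2 + 3
This is a quadratic in x. Use the discriminant to count real roots.
Discriminant = (0)^2 - 4 * 3 * 3
= 0 - 36
= -36
Since discriminant < 0, f'(x) = 0 has no real solutions.
Number of critical points: 0

0


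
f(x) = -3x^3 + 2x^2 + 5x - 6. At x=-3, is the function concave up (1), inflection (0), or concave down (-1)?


Concavity is determined by the sign of f''(x).
f(x) = -3x^3 + 2x^2 + 5x - 6
f'(x) = -9x^2 + 4x + 5
f''(x) = -18x + 4
f''(-3) = -18 * (-3) + 4
= 54 + 4
= 58
Since f''(-3) > 0, the function is concave up (1)

1


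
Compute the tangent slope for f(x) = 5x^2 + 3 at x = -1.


The slope of the tangent line equals f'(x) at the point.
f(x) = 5x^2 + 3
f'(x) = 10x
At x = -1:
f'(-1) = 10 * (-1) + 0
= -10 + 0
= -10

-10


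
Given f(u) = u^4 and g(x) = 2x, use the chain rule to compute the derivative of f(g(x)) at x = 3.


Using the chain rule: (f(g(x)))' = f'(g(x)) * g'(x)
First, find g(3):
g(3) = 2 * 3 + 0 = 6
Next, f'(u) = 4u^3
And g'(x) = 2
So f'(g(3)) * g'(3)
= 4 * 6^3 * 2
= 4 * 216 * 2
= 1728

1728


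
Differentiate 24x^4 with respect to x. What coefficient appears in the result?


We apply the power rule: d/dx [ax^n] = a*n * x^(n-1)
d/dx [24x^4]
= 24 * 4 * x^(4-1)
= 96x^3
The coefficient is 96

96


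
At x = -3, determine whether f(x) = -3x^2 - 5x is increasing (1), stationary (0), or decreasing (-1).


Compute f'(x) to determine behavior:
f'(x) = -6x - 5
f'(-3) = -6 * (-3) - 5
= 18 - 5
= 13
Since f'(-3) > 0, the function is increasing (1)

1


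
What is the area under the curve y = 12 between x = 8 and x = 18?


The area under a constant function y = 12 is a rectangle.
Width = 18 - 8 = 10
Height = 12
Area = width * height
= 10 * 12
= 120

120


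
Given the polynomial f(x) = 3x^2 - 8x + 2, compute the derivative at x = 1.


Differentiate term by term using power and sum rules:
f(x) = 3x^2 - 8x + 2
f'(x) = 6x - 8
Substitute x = 1:
f'(1) = 6 * 1 - 8
= 6 - 8
= -2

-2


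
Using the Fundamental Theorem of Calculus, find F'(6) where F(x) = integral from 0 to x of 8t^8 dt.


By the Fundamental Theorem of Calculus (Part 1):
If F(x) = integral from 0 to x of f(t) dt, then F'(x) = f(x)
Here f(t) = 8t^8
So F'(x) = 8x^8
Evaluate at x = 6:
F'(6) = 8 * 6^8
= 8 * 1679616
= 13436928

13436928


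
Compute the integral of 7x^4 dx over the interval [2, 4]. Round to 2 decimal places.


Find the antiderivative of 7x^4:
F(x) = 7/5 * x^5
Apply the Fundamental Theorem of Calculus:
F(4) - F(2)
= 7/5 * 4^5 - 7/5 * 2^5
= 7/5 * (1024 - 32)
= 7/5 * 992
= 6944/5 = 1388.80

1388.80


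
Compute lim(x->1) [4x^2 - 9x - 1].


Since polynomials are continuous, we use direct substitution.
lim(x->1) of 4x^2 - 9x - 1
= 4 * 1^2 - 9 * 1 - 1
= 4 - 9 - 1
= -6

-6


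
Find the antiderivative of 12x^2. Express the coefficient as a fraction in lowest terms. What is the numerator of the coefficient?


Apply the power rule for integration:
integral of ax^n dx = a/(n+1) * x^(n+1) + C
integral of 12x^2 dx
= 12/3 * x^3 + C
= 4 * x^3 + C
The coefficient in lowest terms is 4 = 4/1, so its numerator is 4

4


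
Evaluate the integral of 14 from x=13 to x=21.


The integral of a constant k over [a, b] equals k * (b - a).
integral from 13 to 21 of 14 dx
= 14 * (21 - 13)
= 14 * 8
= 112

112


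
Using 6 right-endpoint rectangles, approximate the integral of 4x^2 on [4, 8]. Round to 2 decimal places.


Right Riemann sum uses right endpoints of each subinterval.
Interval: [4, 8], n = 6
dx = (8 - 4) / 6 = 2/3
Right endpoints: [14/3, 16/3, 6, 20/3, 22/3, 8]
f values: [784/9, 1024/9, 144, 1600/9, 1936/9, 256]
Sum = dx * (sum of f values)
= 2/3 * 8944/9
= 17888/27 ≈ 662.52

662.52


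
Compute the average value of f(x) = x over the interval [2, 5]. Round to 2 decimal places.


Average value = 1/(b-a) * integral from a to b of f(x) dx
First compute the integral of x:
F(x) = (1/2)x^2
F(5) = 1/2 * 25 + 0 * 5 = 25/2
F(2) = 1/2 * 4 + 0 * 2 = 2
Integral = 25/2 - 2 = 21/2
Average = (21/2) / (5 - 2) = (21/2) / 3
= 7/2 = 3.50

3.50


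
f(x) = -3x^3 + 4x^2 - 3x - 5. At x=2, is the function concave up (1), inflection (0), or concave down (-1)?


Concavity is determined by the sign of f''(x).
f(x) = -3x^3 + 4x^2 - 3x - 5
f'(x) = -9x^2 + 8x - 3
f''(x) = -18x + 8
f''(2) = -18 * 2 + 8
= -36 + 8
= -28
Since f''(2) < 0, the function is concave down (-1)

-1


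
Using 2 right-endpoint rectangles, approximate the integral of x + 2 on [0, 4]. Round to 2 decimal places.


Right Riemann sum uses right endpoints of each subinterval.
Interval: [0, 4], n = 2
dx = (4 - 0) / 2 = 2
Right endpoints: [2, 4]
f values: [4, 6]
Sum = dx * (sum of f values)
= 2 * 10
= 20 = 20.00

20.00


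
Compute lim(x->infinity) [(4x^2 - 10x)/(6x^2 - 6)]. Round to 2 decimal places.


For limits at infinity with equal-degree polynomials,
we compare leading coefficients.
Numerator leading term: 4x^2
Denominator leading term: 6x^2
Divide both by x^2:
lim = (4 - 10/x) / (6 - 6/x^2)
As x -> infinity, the 1/x and 1/x^2 terms vanish:
= 4/6 = 2/3 ≈ 0.67

0.67


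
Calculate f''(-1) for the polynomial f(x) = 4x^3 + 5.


First derivative:
f'(x) = 12x^2
Second derivative:
f''(x) = 24x
Substitute x = -1:
f''(-1) = 24 * (-1) + 0
= -24 + 0
= -24

-24


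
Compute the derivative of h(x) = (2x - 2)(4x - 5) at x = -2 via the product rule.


Let u(x) = 2x - 2 and v(x) = 4x - 5
u'(x) = 2
v'(x) = 4
Product rule: h'(x) = u'(x)*v(x) + u(x)*v'(x)
= 2 * (4x - 5) + (2x - 2) * 4
At x = -2:
u(-2) = 2 * (-2) - 2 = -6
v(-2) = 4 * (-2) - 5 = -13
h'(-2) = 2 * (-13) + (-6) * 4
= -26 - 24
= -50

-50


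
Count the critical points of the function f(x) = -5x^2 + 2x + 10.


Find where f'(x) = 0:
f'(x) = -10x + 2
Set f'(x) = 0:
-10x + 2 = 0
x = -2 / (-10) = 1/5
This is a linear equation in x, so there is exactly one solution.
Number of critical points: 1

1


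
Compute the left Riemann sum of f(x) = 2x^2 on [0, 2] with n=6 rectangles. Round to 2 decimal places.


Left Riemann sum uses left endpoints of each subinterval.
Interval: [0, 2], n = 6
dx = (2 - 0) / 6 = 1/3
Left endpoints: [0, 1/3, 2/3, 1, 4/3, 5/3]
f values: [0, 2/9, 8/9, 2, 32/9, 50/9]
Sum = dx * (sum of f values)
= 1/3 * 110/9
= 110/27 ≈ 4.07

4.07


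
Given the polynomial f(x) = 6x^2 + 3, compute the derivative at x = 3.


Differentiate term by term using power and sum rules:
f(x) = 6x^2 + 3
f'(x) = 12x
Substitute x = 3:
f'(3) = 12 * 3 + 0
= 36 + 0
= 36

36


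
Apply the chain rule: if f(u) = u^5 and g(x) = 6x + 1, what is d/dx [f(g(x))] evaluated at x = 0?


Using the chain rule: (f(g(x)))' = f'(g(x)) * g'(x)
First, find g(0):
g(0) = 6 * 0 + 1 = 1
Next, f'(u) = 5u^4
And g'(x) = 6
So f'(g(0)) * g'(0)
= 5 * 1^4 * 6
= 5 * 1 * 6
= 30

30


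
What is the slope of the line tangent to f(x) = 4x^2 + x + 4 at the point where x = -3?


The slope of the tangent line equals f'(x) at the point.
f(x) = 4x^2 + x + 4
f'(x) = 8x + 1
At x = -3:
f'(-3) = 8 * (-3) + 1
= -24 + 1
= -23

-23


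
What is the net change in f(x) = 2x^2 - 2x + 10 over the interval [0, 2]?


Net change = f(b) - f(a)
f(x) = 2x^2 - 2x + 10
Compute f(2):
f(2) = 2 * 2^2 - 2 * 2 + 10
= 8 - 4 + 10
= 14
Compute f(0):
f(0) = 2 * 0^2 - 2 * 0 + 10
= 0 + 0 + 10
= 10
Net change = 14 - 10 = 4

4


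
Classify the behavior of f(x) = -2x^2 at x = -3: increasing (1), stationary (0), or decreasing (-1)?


Compute f'(x) to determine behavior:
f'(x) = -4x
f'(-3) = -4 * (-3) + 0
= 12 + 0
= 12
Since f'(-3) > 0, the function is increasing (1)

1


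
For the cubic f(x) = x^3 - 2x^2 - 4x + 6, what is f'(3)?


Differentiate f(x) = x^3 - 2x^2 - 4x + 6 term by term:
f'(x) = 3x^2 - 4x - 4
Substitute x = 3:
f'(3) = 3 * 3^2 - 4 * 3 - 4
= 27 - 12 - 4
= 11

11


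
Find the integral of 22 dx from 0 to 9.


The integral of a constant k over [a, b] equals k * (b - a).
integral from 0 to 9 of 22 dx
= 22 * (9 - 0)
= 22 * 9
= 198

198


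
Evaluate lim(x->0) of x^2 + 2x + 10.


Since polynomials are continuous, we use direct substitution.
lim(x->0) of x^2 + 2x + 10
= 1 * 0^2 + 2 * 0 + 10
= 0 + 0 + 10
= 10

10


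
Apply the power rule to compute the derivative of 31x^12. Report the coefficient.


We apply the power rule: d/dx [ax^n] = a*n * x^(n-1)
d/dx [31x^12]
= 31 * 12 * x^(12-1)
= 372x^11
The coefficient is 372

372


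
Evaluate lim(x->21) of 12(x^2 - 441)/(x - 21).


Direct substitution gives 0/0, so we factor the numerator.
Factor: 12(x^2 - 441) = 12 * (x - 21)(x + 21)
Cancel the common factor (x - 21):
12(x^2 - 441)/(x - 21) = 12 * (x + 21)
Now substitute x = 21:
= 12 * (21 + 21) = 504

504


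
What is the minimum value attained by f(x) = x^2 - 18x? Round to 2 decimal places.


For a quadratic f(x) = ax^2 + bx + c with a > 0, the minimum is at the vertex.
Vertex x-coordinate: x = -b/(2a)
x = -(-18) / (2 * 1)
x = 18/2 = 9
Substitute back to find the minimum value:
f(9) = 1 * 9^2 - 18 * 9 + 0
= 81 - 162 + 0
= -81 = -81.00

-81.00


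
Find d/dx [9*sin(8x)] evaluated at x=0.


Apply the chain rule to differentiate 9*sin(8x):
d/dx [9*sin(8x)]
= 9 * cos(8x) * d/dx(8x)
= 9 * 8 * cos(8x)
= 72 * cos(8x)
Evaluate at x = 0:
= 72 * cos(0)
= 72 * 1
= 72

72


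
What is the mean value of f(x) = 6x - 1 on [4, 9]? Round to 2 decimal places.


Average value = 1/(b-a) * integral from a to b of f(x) dx
First compute the integral of 6x - 1:
F(x) = 3x^2 - x
F(9) = 3 * 81 - 1 * 9 = 234
F(4) = 3 * 16 - 1 * 4 = 44
Integral = 234 - 44 = 190
Average = 190 / (9 - 4) = 190 / 5
= 38 = 38.00

38.00


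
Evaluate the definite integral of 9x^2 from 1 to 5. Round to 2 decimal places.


Find the antiderivative of 9x^2:
F(x) = 9/3 * x^3
Apply the Fundamental Theorem of Calculus:
F(5) - F(1)
= 9/3 * 5^3 - 9/3 * 1^3
= 9/3 * (125 - 1)
= 9/3 * 124
= 372 = 372.00

372.00
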